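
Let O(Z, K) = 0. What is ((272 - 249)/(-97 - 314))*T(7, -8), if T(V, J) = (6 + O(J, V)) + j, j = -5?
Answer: -23/411 ≈ -0.055961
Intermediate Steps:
T(V, J) = 1 (T(V, J) = (6 + 0) - 5 = 6 - 5 = 1)
((272 - 249)/(-97 - 314))*T(7, -8) = ((272 - 249)/(-97 - 314))*1 = (23/(-411))*1 = (23*(-1/411))*1 = -23/411*1 = -23/411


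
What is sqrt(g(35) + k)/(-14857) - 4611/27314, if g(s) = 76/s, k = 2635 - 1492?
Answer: -4611/27314 - sqrt(1402835)/519995 ≈ -0.17109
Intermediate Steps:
k = 1143
sqrt(g(35) + k)/(-14857) - 4611/27314 = sqrt(76/35 + 1143)/(-14857) - 4611/27314 = sqrt(76*(1/35) + 1143)*(-1/14857) - 4611*1/27314 = sqrt(76/35 + 1143)*(-1/14857) - 4611/27314 = sqrt(40081/35)*(-1/14857) - 4611/27314 = (sqrt(1402835)/35)*(-1/14857) - 4611/27314 = -sqrt(1402835)/519995 - 4611/27314 = -4611/27314 - sqrt(1402835)/519995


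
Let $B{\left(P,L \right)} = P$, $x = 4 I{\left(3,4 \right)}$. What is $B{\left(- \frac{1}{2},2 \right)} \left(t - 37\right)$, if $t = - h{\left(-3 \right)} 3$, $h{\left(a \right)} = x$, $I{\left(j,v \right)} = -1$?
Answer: $\frac{25}{2} \approx 12.5$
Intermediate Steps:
$x = -4$ ($x = 4 \left(-1\right) = -4$)
$h{\left(a \right)} = -4$
$t = 12$ ($t = \left(-1\right) \left(-4\right) 3 = 4 \cdot 3 = 12$)
$B{\left(- \frac{1}{2},2 \right)} \left(t - 37\right) = - \frac{1}{2} \left(12 - 37\right) = \left(-1\right) \frac{1}{2} \left(-25\right) = \left(- \frac{1}{2}\right) \left(-25\right) = \frac{25}{2}$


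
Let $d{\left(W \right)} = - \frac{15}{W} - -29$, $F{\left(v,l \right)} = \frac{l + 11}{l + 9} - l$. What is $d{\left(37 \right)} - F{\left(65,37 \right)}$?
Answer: $\frac{54933}{851} \approx 64.551$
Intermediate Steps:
$F{\left(v,l \right)} = - l + \frac{11 + l}{9 + l}$ ($F{\left(v,l \right)} = \frac{11 + l}{9 + l} - l = - l + \frac{11 + l}{9 + l}$)
$d{\left(W \right)} = 29 - \frac{15}{W}$ ($d{\left(W \right)} = - \frac{15}{W} + 29 = 29 - \frac{15}{W}$)
$d{\left(37 \right)} - F{\left(65,37 \right)} = \left(29 - \frac{15}{37}\right) - \frac{11 - 37^{2} - 296}{9 + 37} = \left(29 - \frac{15}{37}\right) - \frac{11 - 1369 - 296}{46} = \frac{1058}{37} - \frac{1}{46} \left(-1654\right) = \frac{1058}{37} - - \frac{827}{23} = \frac{1058}{37} + \frac{827}{23} = \frac{54933}{851}$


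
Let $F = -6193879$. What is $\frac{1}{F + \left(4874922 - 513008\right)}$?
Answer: $- \frac{1}{1831965} \approx -5.4586 \cdot 10^{-7}$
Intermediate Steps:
$\frac{1}{F + \left(4874922 - 513008\right)} = \frac{1}{-6193879 + \left(4874922 - 513008\right)} = \frac{1}{-6193879 + 4361914} = \frac{1}{-1831965} = - \frac{1}{1831965}$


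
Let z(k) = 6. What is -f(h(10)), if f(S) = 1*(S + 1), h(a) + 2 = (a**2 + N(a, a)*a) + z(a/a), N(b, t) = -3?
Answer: -75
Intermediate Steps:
h(a) = 4 + a**2 - 3*a (h(a) = -2 + ((a**2 - 3*a) + 6) = -2 + (6 + a**2 - 3*a) = 4 + a**2 - 3*a)
f(S) = 1 + S (f(S) = 1*(1 + S) = 1 + S)
-f(h(10)) = -(1 + (4 + 10**2 - 3*10)) = -(1 + (4 + 100 - 30)) = -(1 + 74) = -1*75 = -75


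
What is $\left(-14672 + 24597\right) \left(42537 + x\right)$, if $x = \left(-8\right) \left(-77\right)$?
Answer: $428293525$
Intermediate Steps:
$x = 616$
$\left(-14672 + 24597\right) \left(42537 + x\right) = \left(-14672 + 24597\right) \left(42537 + 616\right) = 9925 \cdot 43153 = 428293525$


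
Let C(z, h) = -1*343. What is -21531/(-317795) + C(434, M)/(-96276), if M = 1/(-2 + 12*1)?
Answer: 2181922241/30596031420 ≈ 0.071314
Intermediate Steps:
M = 1/10 (M = 1/(-2 + 12) = 1/10 ≈ 0.10000)
C(z, h) = -343
-21531/(-317795) + C(434, M)/(-96276) = -21531/(-317795) - 343/(-96276) = -21531*(-1/317795) - 343*(-1/96276) = 21531/317795 + 343/96276 = 2181922241/30596031420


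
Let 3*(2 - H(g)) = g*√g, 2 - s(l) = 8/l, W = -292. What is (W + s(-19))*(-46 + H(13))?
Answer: 242088/19 + 23842*√13/19 ≈ 17266.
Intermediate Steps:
s(l) = 2 - 8/l
H(g) = 2 - g^(3/2)/3 (H(g) = 2 - g*√g/3 = 2 - g^(3/2)/3)
(W + s(-19))*(-46 + H(13)) = (-292 + (2 - 8/(-19)))*(-46 + (2 - 13*√13/3)) = (-292 + (2 - 8*(-1/19)))*(-46 + (2 - 13*√13/3)) = (-292 + (2 + 8/19))*(-46 + (2 - 13*√13/3)) = (-292 + 46/19)*(-44 - 13*√13/3) = -5502*(-44 - 13*√13/3)/19 = 242088/19 + 23842*√13/19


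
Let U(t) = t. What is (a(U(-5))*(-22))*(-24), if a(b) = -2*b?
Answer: 5280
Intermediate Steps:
(a(U(-5))*(-22))*(-24) = (-2*(-5)*(-22))*(-24) = (10*(-22))*(-24) = -220*(-24) = 5280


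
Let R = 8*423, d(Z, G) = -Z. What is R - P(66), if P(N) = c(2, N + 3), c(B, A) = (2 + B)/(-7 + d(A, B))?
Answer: 64297/19 ≈ 3384.1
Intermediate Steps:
c(B, A) = (2 + B)/(-7 - A)
P(N) = -4/(10 + N) (P(N) = (-2 - 1*2)/(7 + (N + 3)) = (-2 - 2)/(7 + (3 + N)) = -4/(10 + N))
R = 3384
R - P(66) = 3384 - (-4)/(10 + 66) = 3384 - (-4)/76 = 3384 - 1*(-1/19) = 3384 + 1/19 = 64297/19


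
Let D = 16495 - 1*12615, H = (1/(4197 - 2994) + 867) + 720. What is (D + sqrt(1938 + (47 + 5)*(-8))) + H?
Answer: 6576802/1203 + sqrt(1522) ≈ 5506.0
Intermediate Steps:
H = 1909162/1203 (H = (1/1203 + 867) + 720 = 1043002/1203 + 720 = 1909162/1203 ≈ 1587.0)
D = 3880 (D = 16495 - 12615 = 3880)
(D + sqrt(1938 + (47 + 5)*(-8))) + H = (3880 + sqrt(1938 + (47 + 5)*(-8))) + 1909162/1203 = (3880 + sqrt(1938 + 52*(-8))) + 1909162/1203 = (3880 + sqrt(1938 - 416)) + 1909162/1203 = (3880 + sqrt(1522)) + 1909162/1203 = 6576802/1203 + sqrt(1522)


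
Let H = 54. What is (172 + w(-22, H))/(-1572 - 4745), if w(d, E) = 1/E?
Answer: -9289/341118 ≈ -0.027231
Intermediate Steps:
(172 + w(-22, H))/(-1572 - 4745) = (172 + 1/54)/(-1572 - 4745) = (172 + 1/54)/(-6317) = (9289/54)*(-1/6317) = -9289/341118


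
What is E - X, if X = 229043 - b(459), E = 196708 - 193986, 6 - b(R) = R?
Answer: -226774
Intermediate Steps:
b(R) = 6 - R
E = 2722
X = 229496 (X = 229043 - (6 - 1*459) = 229043 - (6 - 459) = 229043 - 1*(-453) = 229043 + 453 = 229496)
E - X = 2722 - 1*229496 = 2722 - 229496 = -226774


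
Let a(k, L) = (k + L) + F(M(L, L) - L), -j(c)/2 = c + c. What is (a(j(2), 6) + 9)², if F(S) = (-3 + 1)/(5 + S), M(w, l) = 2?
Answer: 25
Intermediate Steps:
F(S) = -2/(5 + S)
j(c) = -4*c (j(c) = -2*(c + c) = -4*c)
a(k, L) = L + k - 2/(7 - L) (a(k, L) = (k + L) - 2/(5 + (2 - L)) = (L + k) - 2/(7 - L) = L + k - 2/(7 - L))
(a(j(2), 6) + 9)² = ((2 + (-7 + 6)*(6 - 4*2))/(-7 + 6) + 9)² = ((2 - (6 - 8))/(-1) + 9)² = (-(2 - 1*(-2)) + 9)² = (-(2 + 2) + 9)² = (-1*4 + 9)² = (-4 + 9)² = 5² = 25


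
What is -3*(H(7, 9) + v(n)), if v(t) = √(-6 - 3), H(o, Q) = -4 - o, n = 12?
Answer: 33 - 9*I ≈ 33.0 - 9.0*I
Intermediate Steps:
v(t) = 3*I (v(t) = √(-9) = 3*I)
-3*(H(7, 9) + v(n)) = -3*((-4 - 1*7) + 3*I) = -3*((-4 - 7) + 3*I) = -3*(-11 + 3*I) = 33 - 9*I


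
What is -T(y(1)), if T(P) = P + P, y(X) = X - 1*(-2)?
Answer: -6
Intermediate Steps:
y(X) = 2 + X (y(X) = X + 2 = 2 + X)
T(P) = 2*P
-T(y(1)) = -2*(2 + 1) = -2*3 = -1*6 = -6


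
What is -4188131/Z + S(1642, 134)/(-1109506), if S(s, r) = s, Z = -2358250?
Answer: 2321442113393/1308246262250 ≈ 1.7745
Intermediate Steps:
-4188131/Z + S(1642, 134)/(-1109506) = -4188131/(-2358250) + 1642/(-1109506) = -4188131*(-1/2358250) + 1642*(-1/1109506) = 4188131/2358250 - 821/554753 = 2321442113393/1308246262250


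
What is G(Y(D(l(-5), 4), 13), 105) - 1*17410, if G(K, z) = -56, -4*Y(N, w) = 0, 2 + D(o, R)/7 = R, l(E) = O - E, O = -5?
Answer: -17466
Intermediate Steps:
l(E) = -5 - E
D(o, R) = -14 + 7*R
Y(N, w) = 0 (Y(N, w) = -¼*0 = 0)
G(Y(D(l(-5), 4), 13), 105) - 1*17410 = -56 - 1*17410 = -56 - 17410 = -17466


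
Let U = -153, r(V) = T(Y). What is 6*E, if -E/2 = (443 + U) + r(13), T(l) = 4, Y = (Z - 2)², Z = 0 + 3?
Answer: -3528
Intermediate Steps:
Z = 3
Y = 1 (Y = (3 - 2)² = 1² = 1)
r(V) = 4
E = -588 (E = -2*((443 - 153) + 4) = -2*(290 + 4) = -2*294 = -588)
6*E = 6*(-588) = -3528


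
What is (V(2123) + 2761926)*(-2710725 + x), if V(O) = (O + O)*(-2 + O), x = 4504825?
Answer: 21112416217200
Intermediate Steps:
V(O) = 2*O*(-2 + O) (V(O) = (2*O)*(-2 + O) = 2*O*(-2 + O))
(V(2123) + 2761926)*(-2710725 + x) = (2*2123*(-2 + 2123) + 2761926)*(-2710725 + 4504825) = (2*2123*2121 + 2761926)*1794100 = (9005766 + 2761926)*1794100 = 11767692*1794100 = 21112416217200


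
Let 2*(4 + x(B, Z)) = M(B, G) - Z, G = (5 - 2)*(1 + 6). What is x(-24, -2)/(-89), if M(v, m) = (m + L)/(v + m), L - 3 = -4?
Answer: 19/267 ≈ 0.071161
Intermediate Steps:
L = -1 (L = 3 - 4 = -1)
G = 21 (G = 3*7 = 21)
M(v, m) = (-1 + m)/(m + v) (M(v, m) = (m - 1)/(v + m) = (-1 + m)/(m + v))
x(B, Z) = -4 + 10/(21 + B) - Z/2 (x(B, Z) = -4 + ((-1 + 21)/(21 + B) - Z)/2 = -4 + (20/(21 + B) - Z)/2 = -4 + (-Z + 20/(21 + B))/2 = -4 + (10/(21 + B) - Z/2) = -4 + 10/(21 + B) - Z/2)
x(-24, -2)/(-89) = ((20 - (8 - 2)*(21 - 24))/(2*(21 - 24)))/(-89) = ((½)*(20 - 1*6*(-3))/(-3))*(-1/89) = ((½)*(-⅓)*(20 + 18))*(-1/89) = ((½)*(-⅓)*38)*(-1/89) = -19/3*(-1/89) = 19/267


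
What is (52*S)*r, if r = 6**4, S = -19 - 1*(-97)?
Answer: 5256576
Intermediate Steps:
S = 78 (S = -19 + 97 = 78)
r = 1296
(52*S)*r = (52*78)*1296 = 4056*1296 = 5256576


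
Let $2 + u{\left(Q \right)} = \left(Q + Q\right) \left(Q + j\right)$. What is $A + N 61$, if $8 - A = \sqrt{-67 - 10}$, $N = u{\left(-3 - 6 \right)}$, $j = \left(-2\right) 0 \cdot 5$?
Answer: $9768 - i \sqrt{77} \approx 9768.0 - 8.775 i$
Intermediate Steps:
$j = 0$ ($j = 0 \cdot 5 = 0$)
$u{\left(Q \right)} = -2 + 2 Q^{2}$ ($u{\left(Q \right)} = -2 + \left(Q + Q\right) \left(Q + 0\right) = -2 + 2 Q Q = -2 + 2 Q^{2}$)
$N = 160$ ($N = -2 + 2 \left(-3 - 6\right)^{2} = -2 + 2 \left(-9\right)^{2} = -2 + 2 \cdot 81 = -2 + 162 = 160$)
$A = 8 - i \sqrt{77}$ ($A = 8 - \sqrt{-67 - 10} = 8 - \sqrt{-77} = 8 - i \sqrt{77} \approx 8.0 - 8.775 i$)
$A + N 61 = \left(8 - i \sqrt{77}\right) + 160 \cdot 61 = \left(8 - i \sqrt{77}\right) + 9760 = 9768 - i \sqrt{77}$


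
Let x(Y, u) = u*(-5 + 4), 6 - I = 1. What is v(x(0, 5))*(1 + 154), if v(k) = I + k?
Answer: 0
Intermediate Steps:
I = 5 (I = 6 - 1*1 = 6 - 1 = 5)
x(Y, u) = -u (x(Y, u) = u*(-1) = -u)
v(k) = 5 + k
v(x(0, 5))*(1 + 154) = (5 - 1*5)*(1 + 154) = (5 - 5)*155 = 0*155 = 0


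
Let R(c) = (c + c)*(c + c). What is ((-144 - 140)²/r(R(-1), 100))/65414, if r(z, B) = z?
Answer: 10082/32707 ≈ 0.30825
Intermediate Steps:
R(c) = 4*c² (R(c) = (2*c)*(2*c) = 4*c²)
((-144 - 140)²/r(R(-1), 100))/65414 = ((-144 - 140)²/((4*(-1)²)))/65414 = ((-284)²/((4*1)))*(1/65414) = (80656/4)*(1/65414) = (80656*(¼))*(1/65414) = 20164*(1/65414) = 10082/32707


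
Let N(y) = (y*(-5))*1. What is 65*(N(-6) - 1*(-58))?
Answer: 5720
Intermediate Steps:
N(y) = -5*y (N(y) = -5*y*1 = -5*y)
65*(N(-6) - 1*(-58)) = 65*(-5*(-6) - 1*(-58)) = 65*(30 + 58) = 65*88 = 5720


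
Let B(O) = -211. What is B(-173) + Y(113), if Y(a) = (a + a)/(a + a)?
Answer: -210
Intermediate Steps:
Y(a) = 1 (Y(a) = (2*a)/((2*a)) = (2*a)*(1/(2*a)) = 1)
B(-173) + Y(113) = -211 + 1 = -210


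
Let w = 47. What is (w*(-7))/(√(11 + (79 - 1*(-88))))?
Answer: -329*√178/178 ≈ -24.660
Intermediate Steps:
(w*(-7))/(√(11 + (79 - 1*(-88)))) = (47*(-7))/(√(11 + (79 - 1*(-88)))) = -329/√(11 + (79 + 88)) = -329/√(11 + 167) = -329*√178/178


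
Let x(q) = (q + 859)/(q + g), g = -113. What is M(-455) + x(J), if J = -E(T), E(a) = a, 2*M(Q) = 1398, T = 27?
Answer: 24257/35 ≈ 693.06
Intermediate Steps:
M(Q) = 699 (M(Q) = (½)*1398 = 699)
J = -27 (J = -1*27 = -27)
x(q) = (859 + q)/(-113 + q) (x(q) = (q + 859)/(q - 113) = (859 + q)/(-113 + q))
M(-455) + x(J) = 699 + (859 - 27)/(-113 - 27) = 699 + 832/(-140) = 699 - 1/140*832 = 699 - 208/35 = 24257/35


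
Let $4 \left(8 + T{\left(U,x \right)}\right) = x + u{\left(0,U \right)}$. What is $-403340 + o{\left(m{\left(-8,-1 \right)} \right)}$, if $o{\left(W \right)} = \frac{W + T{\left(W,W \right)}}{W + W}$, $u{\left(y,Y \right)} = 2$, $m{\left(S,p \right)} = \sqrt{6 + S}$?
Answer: $- \frac{3226715}{8} + \frac{15 i \sqrt{2}}{8} \approx -4.0334 \cdot 10^{5} + 2.6516 i$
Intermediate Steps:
$T{\left(U,x \right)} = - \frac{15}{2} + \frac{x}{4}$ ($T{\left(U,x \right)} = -8 + \frac{x + 2}{4} = -8 + \frac{2 + x}{4} = -8 + \left(\frac{1}{2} + \frac{x}{4}\right) = - \frac{15}{2} + \frac{x}{4}$)
$o{\left(W \right)} = \frac{- \frac{15}{2} + \frac{5 W}{4}}{2 W}$ ($o{\left(W \right)} = \frac{W + \left(- \frac{15}{2} + \frac{W}{4}\right)}{W + W} = \frac{- \frac{15}{2} + \frac{5 W}{4}}{2 W}$)
$-403340 + o{\left(m{\left(-8,-1 \right)} \right)} = -403340 + \frac{5 \left(-6 + \sqrt{6 - 8}\right)}{8 \sqrt{6 - 8}} = -403340 + \frac{5 \left(-6 + \sqrt{-2}\right)}{8 \sqrt{-2}} = -403340 + \frac{5 \left(-6 + i \sqrt{2}\right)}{8 i \sqrt{2}} = -403340 + \frac{5 \left(- \frac{i \sqrt{2}}{2}\right) \left(-6 + i \sqrt{2}\right)}{8} = -403340 - \frac{5 i \sqrt{2} \left(-6 + i \sqrt{2}\right)}{16}$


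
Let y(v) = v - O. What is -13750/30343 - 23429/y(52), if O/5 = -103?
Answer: -102671771/2457783 ≈ -41.774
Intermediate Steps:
O = -515 (O = 5*(-103) = -515)
y(v) = 515 + v (y(v) = v - 1*(-515) = v + 515 = 515 + v)
-13750/30343 - 23429/y(52) = -13750/30343 - 23429/(515 + 52) = -13750*1/30343 - 23429/567 = -13750/30343 - 23429*1/567 = -13750/30343 - 3347/81 = -102671771/2457783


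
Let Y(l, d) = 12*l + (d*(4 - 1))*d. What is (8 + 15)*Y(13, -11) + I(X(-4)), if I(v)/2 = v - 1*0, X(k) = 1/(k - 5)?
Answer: 107431/9 ≈ 11937.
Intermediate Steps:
X(k) = 1/(-5 + k)
Y(l, d) = 3*d**2 + 12*l (Y(l, d) = 12*l + (d*3)*d = 12*l + (3*d)*d = 12*l + 3*d**2 = 3*d**2 + 12*l)
I(v) = 2*v (I(v) = 2*(v - 1*0) = 2*(v + 0) = 2*v)
(8 + 15)*Y(13, -11) + I(X(-4)) = (8 + 15)*(3*(-11)**2 + 12*13) + 2/(-5 - 4) = 23*(3*121 + 156) + 2/(-9) = 23*(363 + 156) + 2*(-1/9) = 23*519 - 2/9 = 11937 - 2/9 = 107431/9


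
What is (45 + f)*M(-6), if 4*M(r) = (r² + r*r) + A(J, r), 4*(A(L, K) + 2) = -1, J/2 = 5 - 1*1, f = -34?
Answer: 3069/16 ≈ 191.81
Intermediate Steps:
J = 8 (J = 2*(5 - 1*1) = 2*(5 - 1) = 2*4 = 8)
A(L, K) = -9/4 (A(L, K) = -2 + (¼)*(-1) = -2 - ¼ = -9/4)
M(r) = -9/16 + r²/2 (M(r) = ((r² + r*r) - 9/4)/4 = ((r² + r²) - 9/4)/4 = (2*r² - 9/4)/4 = (-9/4 + 2*r²)/4 = -9/16 + r²/2)
(45 + f)*M(-6) = (45 - 34)*(-9/16 + (½)*(-6)²) = 11*(-9/16 + (½)*36) = 11*(-9/16 + 18) = 11*(279/16) = 3069/16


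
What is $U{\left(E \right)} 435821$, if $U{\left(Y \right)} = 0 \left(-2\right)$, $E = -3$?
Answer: $0$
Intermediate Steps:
$U{\left(Y \right)} = 0$
$U{\left(E \right)} 435821 = 0 \cdot 435821 = 0$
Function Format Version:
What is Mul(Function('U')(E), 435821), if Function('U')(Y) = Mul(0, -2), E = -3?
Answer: 0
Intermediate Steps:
Function('U')(Y) = 0
Mul(Function('U')(E), 435821) = Mul(0, 435821) = 0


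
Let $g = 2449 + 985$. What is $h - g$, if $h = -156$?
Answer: $-3590$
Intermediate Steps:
$g = 3434$
$h - g = -156 - 3434 = -3590$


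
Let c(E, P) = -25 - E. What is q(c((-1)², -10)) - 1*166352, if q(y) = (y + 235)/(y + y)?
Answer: -8650513/52 ≈ -1.6636e+5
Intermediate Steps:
q(y) = (235 + y)/(2*y) (q(y) = (235 + y)/((2*y)) = (235 + y)*(1/(2*y)) = (235 + y)/(2*y))
q(c((-1)², -10)) - 1*166352 = (235 + (-25 - 1*(-1)²))/(2*(-25 - 1*(-1)²)) - 1*166352 = (235 + (-25 - 1*1))/(2*(-25 - 1*1)) - 166352 = (235 + (-25 - 1))/(2*(-25 - 1)) - 166352 = (½)*(235 - 26)/(-26) - 166352 = (½)*(-1/26)*209 - 166352 = -209/52 - 166352 = -8650513/52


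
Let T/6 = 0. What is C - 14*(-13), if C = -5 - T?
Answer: 177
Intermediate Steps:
T = 0 (T = 6*0 = 0)
C = -5 (C = -5 - 1*0 = -5 + 0 = -5)
C - 14*(-13) = -5 - 14*(-13) = -5 + 182 = 177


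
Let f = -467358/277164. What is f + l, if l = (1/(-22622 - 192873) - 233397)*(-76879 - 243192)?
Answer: 743642777274549855349/9954576030 ≈ 7.4704e+10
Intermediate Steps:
f = -77893/46194 (f = -467358*1/277164 = -77893/46194 ≈ -1.6862)
l = 16098254693062636/215495 (l = (1/(-215495) - 233397)*(-320071) = (-1/215495 - 233397)*(-320071) = -50295886516/215495*(-320071) = 16098254693062636/215495 ≈ 7.4704e+10)
f + l = -77893/46194 + 16098254693062636/215495 = 743642777274549855349/9954576030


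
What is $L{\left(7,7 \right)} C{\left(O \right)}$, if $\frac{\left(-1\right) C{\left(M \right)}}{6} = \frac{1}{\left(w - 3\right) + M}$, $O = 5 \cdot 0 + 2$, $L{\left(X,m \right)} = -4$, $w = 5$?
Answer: $6$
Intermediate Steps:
$O = 2$ ($O = 0 + 2 = 2$)
$C{\left(M \right)} = - \frac{6}{2 + M}$ ($C{\left(M \right)} = - \frac{6}{\left(5 - 3\right) + M} = - \frac{6}{2 + M}$)
$L{\left(7,7 \right)} C{\left(O \right)} = - 4 \left(- \frac{6}{2 + 2}\right) = - 4 \left(- \frac{6}{4}\right) = - 4 \left(\left(-6\right) \frac{1}{4}\right) = \left(-4\right) \left(- \frac{3}{2}\right) = 6$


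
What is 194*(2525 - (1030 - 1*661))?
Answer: 418264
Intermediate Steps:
194*(2525 - (1030 - 1*661)) = 194*(2525 - (1030 - 661)) = 194*(2525 - 1*369) = 194*(2525 - 369) = 194*2156 = 418264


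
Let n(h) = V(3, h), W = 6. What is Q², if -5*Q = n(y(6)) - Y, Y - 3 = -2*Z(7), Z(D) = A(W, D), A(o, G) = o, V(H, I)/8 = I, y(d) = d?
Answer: 3249/25 ≈ 129.96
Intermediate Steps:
V(H, I) = 8*I
n(h) = 8*h
Z(D) = 6
Y = -9 (Y = 3 - 2*6 = 3 - 12 = -9)
Q = -57/5 (Q = -(8*6 - 1*(-9))/5 = -(48 + 9)/5 = -⅕*57 = -57/5 ≈ -11.400)
Q² = (-57/5)² = 3249/25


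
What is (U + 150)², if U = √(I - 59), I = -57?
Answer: 22384 + 600*I*√29 ≈ 22384.0 + 3231.1*I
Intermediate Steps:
U = 2*I*√29 (U = √(-57 - 59) = √(-116) = 2*I*√29 ≈ 10.77*I)
(U + 150)² = (2*I*√29 + 150)² = (150 + 2*I*√29)²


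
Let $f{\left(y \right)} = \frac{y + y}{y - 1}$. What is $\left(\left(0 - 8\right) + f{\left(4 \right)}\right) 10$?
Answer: $- \frac{160}{3} \approx -53.333$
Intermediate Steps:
$f{\left(y \right)} = \frac{2 y}{-1 + y}$
$\left(\left(0 - 8\right) + f{\left(4 \right)}\right) 10 = \left(\left(0 - 8\right) + 2 \cdot 4 \frac{1}{-1 + 4}\right) 10 = \left(\left(0 - 8\right) + 2 \cdot 4 \cdot \frac{1}{3}\right) 10 = \left(-8 + 2 \cdot 4 \cdot \frac{1}{3}\right) 10 = \left(-8 + \frac{8}{3}\right) 10 = \left(- \frac{16}{3}\right) 10 = - \frac{160}{3}$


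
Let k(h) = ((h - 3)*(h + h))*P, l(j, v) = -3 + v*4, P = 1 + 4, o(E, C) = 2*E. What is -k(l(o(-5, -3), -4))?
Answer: -4180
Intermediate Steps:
P = 5
l(j, v) = -3 + 4*v
k(h) = 10*h*(-3 + h) (k(h) = ((h - 3)*(h + h))*5 = ((-3 + h)*(2*h))*5 = (2*h*(-3 + h))*5 = 10*h*(-3 + h))
-k(l(o(-5, -3), -4)) = -10*(-3 + 4*(-4))*(-3 + (-3 + 4*(-4))) = -10*(-3 - 16)*(-3 + (-3 - 16)) = -10*(-19)*(-3 - 19) = -10*(-19)*(-22) = -1*4180 = -4180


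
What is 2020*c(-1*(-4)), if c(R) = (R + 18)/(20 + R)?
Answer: 5555/3 ≈ 1851.7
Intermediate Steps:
c(R) = (18 + R)/(20 + R)
2020*c(-1*(-4)) = 2020*((18 - 1*(-4))/(20 - 1*(-4))) = 2020*((18 + 4)/(20 + 4)) = 2020*(22/24) = 2020*((1/24)*22) = 2020*(11/12) = 5555/3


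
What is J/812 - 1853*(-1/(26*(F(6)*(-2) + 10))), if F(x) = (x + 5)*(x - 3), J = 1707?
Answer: 35027/42224 ≈ 0.82955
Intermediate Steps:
F(x) = (-3 + x)*(5 + x) (F(x) = (5 + x)*(-3 + x) = (-3 + x)*(5 + x))
J/812 - 1853*(-1/(26*(F(6)*(-2) + 10))) = 1707/812 - 1853*(-1/(26*((-15 + 6**2 + 2*6)*(-2) + 10))) = 1707*(1/812) - 1853*(-1/(26*((-15 + 36 + 12)*(-2) + 10))) = 1707/812 - 1853*(-1/(26*(33*(-2) + 10))) = 1707/812 - 1853*(-1/(26*(-66 + 10))) = 1707/812 - 1853/((-26*(-56))) = 1707/812 - 1853/1456 = 35027/42224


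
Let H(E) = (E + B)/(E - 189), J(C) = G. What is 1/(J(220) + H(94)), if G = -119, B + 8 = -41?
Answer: -19/2270 ≈ -0.0083700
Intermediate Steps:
B = -49 (B = -8 - 41 = -49)
J(C) = -119
H(E) = (-49 + E)/(-189 + E) (H(E) = (E - 49)/(E - 189) = (-49 + E)/(-189 + E))
1/(J(220) + H(94)) = 1/(-119 + (-49 + 94)/(-189 + 94)) = 1/(-119 + 45/(-95)) = 1/(-119 - 1/95*45) = 1/(-119 - 9/19) = 1/(-2270/19) = -19/2270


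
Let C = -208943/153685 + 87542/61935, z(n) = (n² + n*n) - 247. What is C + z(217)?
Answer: 25545168642994/271956585 ≈ 93931.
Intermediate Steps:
z(n) = -247 + 2*n² (z(n) = (n² + n²) - 247 = 2*n² - 247 = -247 + 2*n²)
C = 14657359/271956585 (C = -208943*1/153685 + 87542*(1/61935) = -29849/21955 + 87542/61935 = 14657359/271956585 ≈ 0.053896)
C + z(217) = 14657359/271956585 + (-247 + 2*217²) = 14657359/271956585 + (-247 + 2*47089) = 14657359/271956585 + (-247 + 94178) = 14657359/271956585 + 93931 = 25545168642994/271956585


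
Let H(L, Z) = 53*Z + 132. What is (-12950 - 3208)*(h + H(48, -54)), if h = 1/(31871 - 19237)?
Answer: 278651326701/6317 ≈ 4.4111e+7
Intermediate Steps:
H(L, Z) = 132 + 53*Z
h = 1/12634 ≈ 7.9151e-5
(-12950 - 3208)*(h + H(48, -54)) = (-12950 - 3208)*(1/12634 + (132 + 53*(-54))) = -16158*(1/12634 + (132 - 2862)) = -16158*(1/12634 - 2730) = -16158*(-34490819/12634) = 278651326701/6317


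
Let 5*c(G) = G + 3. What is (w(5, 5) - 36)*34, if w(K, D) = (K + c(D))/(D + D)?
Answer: -30039/25 ≈ -1201.6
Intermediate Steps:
c(G) = 3/5 + G/5 (c(G) = (G + 3)/5 = (3 + G)/5 = 3/5 + G/5)
w(K, D) = (3/5 + K + D/5)/(2*D) (w(K, D) = (K + (3/5 + D/5))/(D + D) = (3/5 + K + D/5)/((2*D)) = (3/5 + K + D/5)*(1/(2*D)) = (3/5 + K + D/5)/(2*D))
(w(5, 5) - 36)*34 = ((1/10)*(3 + 5 + 5*5)/5 - 36)*34 = ((1/10)*(1/5)*(3 + 5 + 25) - 36)*34 = ((1/10)*(1/5)*33 - 36)*34 = (33/50 - 36)*34 = -1767/50*34 = -30039/25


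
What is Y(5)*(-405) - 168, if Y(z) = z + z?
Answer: -4218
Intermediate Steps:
Y(z) = 2*z
Y(5)*(-405) - 168 = (2*5)*(-405) - 168 = 10*(-405) - 168 = -4050 - 168 = -4218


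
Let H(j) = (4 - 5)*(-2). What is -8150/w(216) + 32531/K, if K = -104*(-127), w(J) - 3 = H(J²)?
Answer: -21496509/13208 ≈ -1627.5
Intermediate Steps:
H(j) = 2 (H(j) = -1*(-2) = 2)
w(J) = 5 (w(J) = 3 + 2 = 5)
K = 13208
-8150/w(216) + 32531/K = -8150/5 + 32531/13208 = -8150*⅕ + 32531*(1/13208) = -1630 + 32531/13208 = -21496509/13208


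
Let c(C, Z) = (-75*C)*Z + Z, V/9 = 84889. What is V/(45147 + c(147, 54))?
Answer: -254667/183383 ≈ -1.3887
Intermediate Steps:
V = 764001 (V = 9*84889 = 764001)
c(C, Z) = Z - 75*C*Z (c(C, Z) = -75*C*Z + Z = Z - 75*C*Z)
V/(45147 + c(147, 54)) = 764001/(45147 + 54*(1 - 75*147)) = 764001/(45147 + 54*(1 - 11025)) = 764001/(45147 + 54*(-11024)) = 764001/(45147 - 595296) = 764001/(-550149) = 764001*(-1/550149) = -254667/183383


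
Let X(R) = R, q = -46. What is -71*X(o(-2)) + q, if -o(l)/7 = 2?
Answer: 948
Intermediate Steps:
o(l) = -14 (o(l) = -7*2 = -14)
-71*X(o(-2)) + q = -71*(-14) - 46 = 994 - 46 = 948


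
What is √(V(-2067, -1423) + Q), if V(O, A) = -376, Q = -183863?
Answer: 3*I*√20471 ≈ 429.23*I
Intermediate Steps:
√(V(-2067, -1423) + Q) = √(-376 - 183863) = √(-184239) = 3*I*√20471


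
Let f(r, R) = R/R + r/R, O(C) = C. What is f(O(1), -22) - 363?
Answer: -7965/22 ≈ -362.05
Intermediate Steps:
f(r, R) = 1 + r/R
f(O(1), -22) - 363 = (-22 + 1)/(-22) - 363 = -1/22*(-21) - 363 = 21/22 - 363 = -7965/22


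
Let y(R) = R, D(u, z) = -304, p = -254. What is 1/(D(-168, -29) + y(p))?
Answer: -1/558 ≈ -0.0017921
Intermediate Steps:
1/(D(-168, -29) + y(p)) = 1/(-304 - 254) = 1/(-558) = -1/558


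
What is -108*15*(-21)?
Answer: 34020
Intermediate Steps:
-108*15*(-21) = -36*45*(-21) = -1620*(-21) = 34020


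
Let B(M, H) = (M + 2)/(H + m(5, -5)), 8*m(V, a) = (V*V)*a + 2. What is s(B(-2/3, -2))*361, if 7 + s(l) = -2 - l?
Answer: -1343281/417 ≈ -3221.3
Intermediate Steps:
m(V, a) = ¼ + a*V²/8 (m(V, a) = ((V*V)*a + 2)/8 = (V²*a + 2)/8 = (a*V² + 2)/8 = (2 + a*V²)/8 = ¼ + a*V²/8)
B(M, H) = (2 + M)/(-123/8 + H) (B(M, H) = (M + 2)/(H + (¼ + (⅛)*(-5)*5²)) = (2 + M)/(H + (¼ + (⅛)*(-5)*25)) = (2 + M)/(H + (¼ - 125/8)) = (2 + M)/(H - 123/8) = (2 + M)/(-123/8 + H))
s(l) = -9 - l (s(l) = -7 + (-2 - l) = -9 - l)
s(B(-2/3, -2))*361 = (-9 - 8*(2 - 2/3)/(-123 + 8*(-2)))*361 = (-9 - 8*(2 - 2*⅓)/(-123 - 16))*361 = (-9 - 8*(2 - ⅔)/(-139))*361 = (-9 - 8*(-1)*4/(139*3))*361 = (-9 - 1*(-32/417))*361 = (-9 + 32/417)*361 = -3721/417*361 = -1343281/417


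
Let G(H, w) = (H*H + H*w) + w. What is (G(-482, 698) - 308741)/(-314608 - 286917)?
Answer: 82431/120305 ≈ 0.68518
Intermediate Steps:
G(H, w) = w + H² + H*w (G(H, w) = (H² + H*w) + w = w + H² + H*w)
(G(-482, 698) - 308741)/(-314608 - 286917) = ((698 + (-482)² - 482*698) - 308741)/(-314608 - 286917) = ((698 + 232324 - 336436) - 308741)/(-601525) = (-103414 - 308741)*(-1/601525) = -412155*(-1/601525) = 82431/120305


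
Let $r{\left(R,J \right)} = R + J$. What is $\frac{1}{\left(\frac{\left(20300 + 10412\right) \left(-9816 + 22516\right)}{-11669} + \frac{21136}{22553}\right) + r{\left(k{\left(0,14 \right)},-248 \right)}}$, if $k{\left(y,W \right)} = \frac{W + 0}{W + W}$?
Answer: $- \frac{526341914}{17723028846147} \approx -2.9698 \cdot 10^{-5}$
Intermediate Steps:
$k{\left(y,W \right)} = \frac{1}{2}$ ($k{\left(y,W \right)} = \frac{W}{2 W} = W \frac{1}{2 W} = \frac{1}{2}$)
$r{\left(R,J \right)} = J + R$
$\frac{1}{\left(\frac{\left(20300 + 10412\right) \left(-9816 + 22516\right)}{-11669} + \frac{21136}{22553}\right) + r{\left(k{\left(0,14 \right)},-248 \right)}} = \frac{1}{\left(\frac{\left(20300 + 10412\right) \left(-9816 + 22516\right)}{-11669} + \frac{21136}{22553}\right) + \left(-248 + \frac{1}{2}\right)} = \frac{1}{\left(30712 \cdot 12700 \left(- \frac{1}{11669}\right) + 21136 \cdot \frac{1}{22553}\right) - \frac{495}{2}} = \frac{1}{\left(390042400 \left(- \frac{1}{11669}\right) + \frac{21136}{22553}\right) - \frac{495}{2}} = \frac{1}{\left(- \frac{390042400}{11669} + \frac{21136}{22553}\right) - \frac{495}{2}} = \frac{1}{- \frac{8796379611216}{263170957} - \frac{495}{2}} = \frac{1}{- \frac{17723028846147}{526341914}} = - \frac{526341914}{17723028846147}$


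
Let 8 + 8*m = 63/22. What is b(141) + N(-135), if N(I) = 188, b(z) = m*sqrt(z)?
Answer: 188 - 113*sqrt(141)/176 ≈ 180.38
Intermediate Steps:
m = -113/176 (m = -1 + (63/22)/8 = -1 + (63*(1/22))/8 = -1 + (1/8)*(63/22) = -1 + 63/176 = -113/176 ≈ -0.64205)
b(z) = -113*sqrt(z)/176
b(141) + N(-135) = -113*sqrt(141)/176 + 188 = 188 - 113*sqrt(141)/176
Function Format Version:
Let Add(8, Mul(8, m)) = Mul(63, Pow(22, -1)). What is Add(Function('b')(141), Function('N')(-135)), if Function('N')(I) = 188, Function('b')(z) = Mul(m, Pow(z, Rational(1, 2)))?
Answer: Add(188, Mul(Rational(-113, 176), Pow(141, Rational(1, 2)))) ≈ 180.38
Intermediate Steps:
m = Rational(-113, 176) (m = Add(-1, Mul(Rational(1, 8), Mul(63, Pow(22, -1)))) = Add(-1, Mul(Rational(1, 8), Mul(63, Rational(1, 22)))) = Add(-1, Mul(Rational(1, 8), Rational(63, 22))) = Add(-1, Rational(63, 176)) = Rational(-113, 176) ≈ -0.64205)
Function('b')(z) = Mul(Rational(-113, 176), Pow(z, Rational(1, 2)))
Add(Function('b')(141), Function('N')(-135)) = Add(Mul(Rational(-113, 176), Pow(141, Rational(1, 2))), 188) = Add(188, Mul(Rational(-113, 176), Pow(141, Rational(1, 2))))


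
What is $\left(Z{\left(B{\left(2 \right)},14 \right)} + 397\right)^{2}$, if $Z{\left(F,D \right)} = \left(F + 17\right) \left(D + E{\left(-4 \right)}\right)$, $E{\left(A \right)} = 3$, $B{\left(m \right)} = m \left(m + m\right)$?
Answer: $675684$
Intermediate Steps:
$B{\left(m \right)} = 2 m^{2}$ ($B{\left(m \right)} = m 2 m = 2 m^{2}$)
$Z{\left(F,D \right)} = \left(3 + D\right) \left(17 + F\right)$ ($Z{\left(F,D \right)} = \left(F + 17\right) \left(D + 3\right) = \left(17 + F\right) \left(3 + D\right) = \left(3 + D\right) \left(17 + F\right)$)
$\left(Z{\left(B{\left(2 \right)},14 \right)} + 397\right)^{2} = \left(\left(51 + 3 \cdot 2 \cdot 2^{2} + 17 \cdot 14 + 14 \cdot 2 \cdot 2^{2}\right) + 397\right)^{2} = \left(\left(51 + 3 \cdot 2 \cdot 4 + 238 + 14 \cdot 2 \cdot 4\right) + 397\right)^{2} = \left(\left(51 + 3 \cdot 8 + 238 + 14 \cdot 8\right) + 397\right)^{2} = \left(\left(51 + 24 + 238 + 112\right) + 397\right)^{2} = \left(425 + 397\right)^{2} = 822^{2} = 675684$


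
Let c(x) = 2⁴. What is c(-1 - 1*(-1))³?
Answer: 4096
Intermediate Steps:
c(x) = 16
c(-1 - 1*(-1))³ = 16³ = 4096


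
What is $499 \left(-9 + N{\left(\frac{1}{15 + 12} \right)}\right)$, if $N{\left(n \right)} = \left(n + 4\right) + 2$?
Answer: $- \frac{39920}{27} \approx -1478.5$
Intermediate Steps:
$N{\left(n \right)} = 6 + n$ ($N{\left(n \right)} = \left(4 + n\right) + 2 = 6 + n$)
$499 \left(-9 + N{\left(\frac{1}{15 + 12} \right)}\right) = 499 \left(-9 + \left(6 + \frac{1}{15 + 12}\right)\right) = 499 \left(-9 + \left(6 + \frac{1}{27}\right)\right) = 499 \left(-9 + \frac{163}{27}\right) = 499 \left(- \frac{80}{27}\right) = - \frac{39920}{27}$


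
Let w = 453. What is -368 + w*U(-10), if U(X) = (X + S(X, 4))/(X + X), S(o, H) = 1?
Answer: -3283/20 ≈ -164.15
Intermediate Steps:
U(X) = (1 + X)/(2*X) (U(X) = (X + 1)/(X + X) = (1 + X)/((2*X)) = (1 + X)*(1/(2*X)) = (1 + X)/(2*X))
-368 + w*U(-10) = -368 + 453*((½)*(1 - 10)/(-10)) = -368 + 453*((½)*(-⅒)*(-9)) = -368 + 453*(9/20) = -368 + 4077/20 = -3283/20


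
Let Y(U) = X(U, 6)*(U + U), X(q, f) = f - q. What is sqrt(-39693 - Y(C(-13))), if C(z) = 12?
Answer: I*sqrt(39549) ≈ 198.87*I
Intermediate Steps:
Y(U) = 2*U*(6 - U) (Y(U) = (6 - U)*(U + U) = (6 - U)*(2*U) = 2*U*(6 - U))
sqrt(-39693 - Y(C(-13))) = sqrt(-39693 - 2*12*(6 - 1*12)) = sqrt(-39693 - 2*12*(6 - 12)) = sqrt(-39693 - 2*12*(-6)) = sqrt(-39693 - 1*(-144)) = sqrt(-39693 + 144) = sqrt(-39549) = I*sqrt(39549)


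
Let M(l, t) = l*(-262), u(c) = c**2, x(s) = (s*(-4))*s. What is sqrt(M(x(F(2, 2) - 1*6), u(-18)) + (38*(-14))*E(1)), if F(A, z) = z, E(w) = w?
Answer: 6*sqrt(451) ≈ 127.42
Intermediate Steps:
x(s) = -4*s**2 (x(s) = (-4*s)*s = -4*s**2)
M(l, t) = -262*l
sqrt(M(x(F(2, 2) - 1*6), u(-18)) + (38*(-14))*E(1)) = sqrt(-(-1048)*(2 - 1*6)**2 + (38*(-14))*1) = sqrt(-(-1048)*(2 - 6)**2 - 532*1) = sqrt(-(-1048)*(-4)**2 - 532) = sqrt(-(-1048)*16 - 532) = sqrt(-262*(-64) - 532) = sqrt(16768 - 532) = sqrt(16236) = 6*sqrt(451)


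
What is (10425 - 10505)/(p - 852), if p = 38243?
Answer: -80/37391 ≈ -0.0021396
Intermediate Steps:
(10425 - 10505)/(p - 852) = (10425 - 10505)/(38243 - 852) = -80/37391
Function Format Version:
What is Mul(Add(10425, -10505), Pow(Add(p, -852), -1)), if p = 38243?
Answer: Rational(-80, 37391) ≈ -0.0021396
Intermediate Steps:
Mul(Add(10425, -10505), Pow(Add(p, -852), -1)) = Mul(Add(10425, -10505), Pow(Add(38243, -852), -1)) = Mul(-80, Pow(37391, -1)) = Mul(-80, Rational(1, 37391)) = Rational(-80, 37391)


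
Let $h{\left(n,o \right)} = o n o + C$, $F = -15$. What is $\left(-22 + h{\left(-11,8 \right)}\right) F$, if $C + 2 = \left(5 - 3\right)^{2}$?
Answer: $10860$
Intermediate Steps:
$C = 2$ ($C = -2 + \left(5 - 3\right)^{2} = -2 + 2^{2} = -2 + 4 = 2$)
$h{\left(n,o \right)} = 2 + n o^{2}$ ($h{\left(n,o \right)} = o n o + 2 = n o o + 2 = n o^{2} + 2 = 2 + n o^{2}$)
$\left(-22 + h{\left(-11,8 \right)}\right) F = \left(-22 + \left(2 - 11 \cdot 8^{2}\right)\right) \left(-15\right) = \left(-22 + \left(2 - 704\right)\right) \left(-15\right) = \left(-22 - 702\right) \left(-15\right) = \left(-724\right) \left(-15\right) = 10860$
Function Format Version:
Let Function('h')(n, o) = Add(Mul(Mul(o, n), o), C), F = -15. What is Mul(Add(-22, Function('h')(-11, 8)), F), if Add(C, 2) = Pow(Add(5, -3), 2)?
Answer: 10860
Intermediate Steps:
C = 2 (C = Add(-2, Pow(Add(5, -3), 2)) = Add(-2, Pow(2, 2)) = Add(-2, 4) = 2)
Function('h')(n, o) = Add(2, Mul(n, Pow(o, 2))) (Function('h')(n, o) = Add(Mul(Mul(o, n), o), 2) = Add(Mul(Mul(n, o), o), 2) = Add(Mul(n, Pow(o, 2)), 2) = Add(2, Mul(n, Pow(o, 2))))
Mul(Add(-22, Function('h')(-11, 8)), F) = Mul(Add(-22, Add(2, Mul(-11, Pow(8, 2)))), -15) = Mul(Add(-22, Add(2, Mul(-11, 64))), -15) = Mul(Add(-22, Add(2, -704)), -15) = Mul(Add(-22, -702), -15) = Mul(-724, -15) = 10860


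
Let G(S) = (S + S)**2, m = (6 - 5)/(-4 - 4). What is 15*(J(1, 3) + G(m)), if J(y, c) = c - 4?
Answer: -225/16 ≈ -14.063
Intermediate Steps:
m = -1/8 (m = 1/(-8) = 1*(-1/8) = -1/8 ≈ -0.12500)
G(S) = 4*S**2 (G(S) = (2*S)**2 = 4*S**2)
J(y, c) = -4 + c
15*(J(1, 3) + G(m)) = 15*((-4 + 3) + 4*(-1/8)**2) = 15*(-1 + 4*(1/64)) = 15*(-1 + 1/16) = 15*(-15/16) = -225/16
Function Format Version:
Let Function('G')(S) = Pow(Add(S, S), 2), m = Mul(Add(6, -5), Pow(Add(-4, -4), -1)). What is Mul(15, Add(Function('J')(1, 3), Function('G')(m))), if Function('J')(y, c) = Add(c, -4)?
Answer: Rational(-225, 16) ≈ -14.063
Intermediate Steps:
m = Rational(-1, 8) (m = Mul(1, Pow(-8, -1)) = Mul(1, Rational(-1, 8)) = Rational(-1, 8) ≈ -0.12500)
Function('G')(S) = Mul(4, Pow(S, 2)) (Function('G')(S) = Pow(Mul(2, S), 2) = Mul(4, Pow(S, 2)))
Function('J')(y, c) = Add(-4, c)
Mul(15, Add(Function('J')(1, 3), Function('G')(m))) = Mul(15, Add(Add(-4, 3), Mul(4, Pow(Rational(-1, 8), 2)))) = Mul(15, Add(-1, Mul(4, Rational(1, 64)))) = Mul(15, Add(-1, Rational(1, 16))) = Mul(15, Rational(-15, 16)) = Rational(-225, 16)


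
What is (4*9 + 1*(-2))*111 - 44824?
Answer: -41050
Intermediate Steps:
(4*9 + 1*(-2))*111 - 44824 = (36 - 2)*111 - 44824 = 34*111 - 44824 = 3774 - 44824 = -41050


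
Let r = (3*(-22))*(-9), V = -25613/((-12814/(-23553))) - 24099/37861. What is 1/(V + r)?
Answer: -485150854/22552269223839 ≈ -2.1512e-5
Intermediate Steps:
V = -22840448831115/485150854 (V = -25613/((-12814*(-1/23553))) - 24099*1/37861 = -25613/12814/23553 - 24099/37861 = -25613*23553/12814 - 24099/37861 = -603262989/12814 - 24099/37861 = -22840448831115/485150854 ≈ -47079.)
r = 594 (r = -66*(-9) = 594)
1/(V + r) = 1/(-22840448831115/485150854 + 594) = 1/(-22552269223839/485150854) = -485150854/22552269223839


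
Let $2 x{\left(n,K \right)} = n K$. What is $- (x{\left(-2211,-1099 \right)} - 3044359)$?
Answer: $\frac{3658829}{2} \approx 1.8294 \cdot 10^{6}$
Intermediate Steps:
$x{\left(n,K \right)} = \frac{K n}{2}$ ($x{\left(n,K \right)} = \frac{n K}{2} = \frac{K n}{2}$)
$- (x{\left(-2211,-1099 \right)} - 3044359) = - (\frac{1}{2} \left(-1099\right) \left(-2211\right) - 3044359) = - (\frac{2429889}{2} - 3044359) = \left(-1\right) \left(- \frac{3658829}{2}\right) = \frac{3658829}{2}$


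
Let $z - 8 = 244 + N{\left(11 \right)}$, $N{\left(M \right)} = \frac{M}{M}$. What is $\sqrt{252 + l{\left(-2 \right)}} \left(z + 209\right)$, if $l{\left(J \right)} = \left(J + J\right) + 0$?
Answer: $924 \sqrt{62} \approx 7275.6$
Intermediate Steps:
$l{\left(J \right)} = 2 J$ ($l{\left(J \right)} = 2 J + 0 = 2 J$)
$N{\left(M \right)} = 1$
$z = 253$ ($z = 8 + \left(244 + 1\right) = 8 + 245 = 253$)
$\sqrt{252 + l{\left(-2 \right)}} \left(z + 209\right) = \sqrt{252 + 2 \left(-2\right)} \left(253 + 209\right) = \sqrt{252 - 4} \cdot 462 = \sqrt{248} \cdot 462 = 2 \sqrt{62} \cdot 462 = 924 \sqrt{62}$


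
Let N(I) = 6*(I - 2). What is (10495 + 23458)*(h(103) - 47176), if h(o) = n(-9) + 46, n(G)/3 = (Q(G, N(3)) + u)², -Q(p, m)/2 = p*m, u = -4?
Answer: -498497946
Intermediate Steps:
N(I) = -12 + 6*I (N(I) = 6*(-2 + I) = -12 + 6*I)
Q(p, m) = -2*m*p (Q(p, m) = -2*p*m = -2*m*p)
n(G) = 3*(-4 - 12*G)² (n(G) = 3*(-2*(-12 + 6*3)*G - 4)² = 3*(-2*(-12 + 18)*G - 4)² = 3*(-2*6*G - 4)² = 3*(-12*G - 4)² = 3*(-4 - 12*G)²)
h(o) = 32494 (h(o) = 48*(1 + 3*(-9))² + 46 = 48*(1 - 27)² + 46 = 48*(-26)² + 46 = 48*676 + 46 = 32448 + 46 = 32494)
(10495 + 23458)*(h(103) - 47176) = (10495 + 23458)*(32494 - 47176) = 33953*(-14682) = -498497946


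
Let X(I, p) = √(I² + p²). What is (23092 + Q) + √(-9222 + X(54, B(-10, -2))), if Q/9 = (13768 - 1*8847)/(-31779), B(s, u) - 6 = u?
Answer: 81532931/3531 + √(-9222 + 2*√733) ≈ 23091.0 + 95.749*I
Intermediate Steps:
B(s, u) = 6 + u
Q = -4921/3531 (Q = 9*((13768 - 1*8847)/(-31779)) = 9*((13768 - 8847)*(-1/31779)) = 9*(4921*(-1/31779)) = 9*(-4921/31779) = -4921/3531 ≈ -1.3937)
(23092 + Q) + √(-9222 + X(54, B(-10, -2))) = (23092 - 4921/3531) + √(-9222 + √(54² + (6 - 2)²)) = 81532931/3531 + √(-9222 + √(2916 + 4²)) = 81532931/3531 + √(-9222 + √(2916 + 16)) = 81532931/3531 + √(-9222 + √2932) = 81532931/3531 + √(-9222 + 2*√733)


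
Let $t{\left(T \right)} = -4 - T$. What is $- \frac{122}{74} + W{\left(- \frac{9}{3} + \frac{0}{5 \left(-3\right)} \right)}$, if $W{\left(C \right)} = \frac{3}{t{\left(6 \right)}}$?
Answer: $- \frac{721}{370} \approx -1.9486$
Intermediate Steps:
$W{\left(C \right)} = - \frac{3}{10}$ ($W{\left(C \right)} = \frac{3}{-4 - 6} = \frac{3}{-10} = 3 \left(- \frac{1}{10}\right) = - \frac{3}{10}$)
$- \frac{122}{74} + W{\left(- \frac{9}{3} + \frac{0}{5 \left(-3\right)} \right)} = - \frac{122}{74} - \frac{3}{10} = \left(-122\right) \frac{1}{74} - \frac{3}{10} = - \frac{61}{37} - \frac{3}{10} = - \frac{721}{370}$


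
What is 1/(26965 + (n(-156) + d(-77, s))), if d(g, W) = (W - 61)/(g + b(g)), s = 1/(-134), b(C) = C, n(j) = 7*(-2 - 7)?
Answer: 20636/555157847 ≈ 3.7171e-5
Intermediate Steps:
n(j) = -63 (n(j) = 7*(-9) = -63)
s = -1/134 ≈ -0.0074627
d(g, W) = (-61 + W)/(2*g) (d(g, W) = (W - 61)/(g + g) = (-61 + W)/((2*g)) = (-61 + W)*(1/(2*g)) = (-61 + W)/(2*g))
1/(26965 + (n(-156) + d(-77, s))) = 1/(26965 + (-63 + (1/2)*(-61 - 1/134)/(-77))) = 1/(26965 + (-63 + (1/2)*(-1/77)*(-8175/134))) = 1/(26965 + (-63 + 8175/20636)) = 1/(26965 - 1291893/20636) = 1/(555157847/20636) = 20636/555157847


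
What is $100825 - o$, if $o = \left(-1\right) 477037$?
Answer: $577862$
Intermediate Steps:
$o = -477037$
$100825 - o = 100825 - -477037 = 100825 + 477037 = 577862$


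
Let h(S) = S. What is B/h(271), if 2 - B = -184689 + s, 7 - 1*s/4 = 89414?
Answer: 542319/271 ≈ 2001.2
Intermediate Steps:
s = -357628 (s = 28 - 4*89414 = 28 - 357656 = -357628)
B = 542319 (B = 2 - (-184689 - 357628) = 2 - 1*(-542317) = 2 + 542317 = 542319)
B/h(271) = 542319/271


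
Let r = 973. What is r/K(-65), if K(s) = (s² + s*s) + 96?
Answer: 973/8546 ≈ 0.11385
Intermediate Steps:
K(s) = 96 + 2*s² (K(s) = (s² + s²) + 96 = 2*s² + 96 = 96 + 2*s²)
r/K(-65) = 973/(96 + 2*(-65)²) = 973/(96 + 2*4225) = 973/(96 + 8450) = 973/8546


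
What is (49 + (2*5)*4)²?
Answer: 7921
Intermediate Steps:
(49 + (2*5)*4)² = (49 + 10*4)² = (49 + 40)² = 89² = 7921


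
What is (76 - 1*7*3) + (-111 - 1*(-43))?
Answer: -13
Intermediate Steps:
(76 - 1*7*3) + (-111 - 1*(-43)) = (76 - 7*3) + (-111 + 43) = (76 - 21) - 68 = 55 - 68 = -13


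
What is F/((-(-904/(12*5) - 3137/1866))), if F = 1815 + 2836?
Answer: 43393830/156257 ≈ 277.71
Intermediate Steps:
F = 4651
F/((-(-904/(12*5) - 3137/1866))) = 4651/((-(-904/(12*5) - 3137/1866))) = 4651/((-(-904/60 - 3137*1/1866))) = 4651/((-(-904*1/60 - 3137/1866))) = 4651/((-(-226/15 - 3137/1866))) = 4651/((-1*(-156257/9330))) = 4651/(156257/9330) = 4651*(9330/156257) = 43393830/156257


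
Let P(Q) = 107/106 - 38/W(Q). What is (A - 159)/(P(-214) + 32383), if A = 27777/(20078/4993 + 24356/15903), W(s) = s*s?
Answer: 1295809720922541585/8664109311164672398 ≈ 0.14956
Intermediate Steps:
W(s) = s²
P(Q) = 107/106 - 38/Q²
A = 2205595991583/440909942 (A = 27777/(20078*(1/4993) + 24356*(1/15903)) = 27777/(20078/4993 + 24356/15903) = 27777/(440909942/79403679) = 27777*(79403679/440909942) = 2205595991583/440909942 ≈ 5002.4)
(A - 159)/(P(-214) + 32383) = (2205595991583/440909942 - 159)/((107/106 - 38/(-214)²) + 32383) = 2135491310805/(440909942*((107/106 - 38*1/45796) + 32383)) = 2135491310805/(440909942*((107/106 - 19/22898) + 32383)) = 2135491310805/(440909942*(612018/606797 + 32383)) = 2135491310805/(440909942*(19650519269/606797)) = (2135491310805/440909942)*(606797/19650519269) = 1295809720922541585/8664109311164672398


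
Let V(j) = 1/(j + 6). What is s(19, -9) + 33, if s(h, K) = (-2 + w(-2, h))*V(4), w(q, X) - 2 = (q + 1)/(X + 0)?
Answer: 6269/190 ≈ 32.995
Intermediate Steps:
V(j) = 1/(6 + j)
w(q, X) = 2 + (1 + q)/X (w(q, X) = 2 + (q + 1)/(X + 0) = 2 + (1 + q)/X)
s(h, K) = -⅕ + (-1 + 2*h)/(10*h) (s(h, K) = (-2 + (1 - 2 + 2*h)/h)/(6 + 4) = (-2 + (-1 + 2*h)/h)/10 = (-2 + (-1 + 2*h)/h)*(⅒) = -⅕ + (-1 + 2*h)/(10*h))
s(19, -9) + 33 = -⅒/19 + 33 = -⅒*1/19 + 33 = -1/190 + 33 = 6269/190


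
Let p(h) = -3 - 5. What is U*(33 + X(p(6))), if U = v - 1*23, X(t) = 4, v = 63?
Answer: 1480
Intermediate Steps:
p(h) = -8
U = 40 (U = 63 - 1*23 = 63 - 23 = 40)
U*(33 + X(p(6))) = 40*(33 + 4) = 40*37 = 1480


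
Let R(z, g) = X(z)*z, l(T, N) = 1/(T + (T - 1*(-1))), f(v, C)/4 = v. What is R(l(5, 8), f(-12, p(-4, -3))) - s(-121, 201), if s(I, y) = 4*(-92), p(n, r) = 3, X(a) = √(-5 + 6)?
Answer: 4049/11 ≈ 368.09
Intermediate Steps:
X(a) = 1 (X(a) = √1 = 1)
f(v, C) = 4*v
s(I, y) = -368
l(T, N) = 1/(1 + 2*T) (l(T, N) = 1/(T + (T + 1)) = 1/(T + (1 + T)) = 1/(1 + 2*T))
R(z, g) = z (R(z, g) = 1*z = z)
R(l(5, 8), f(-12, p(-4, -3))) - s(-121, 201) = 1/(1 + 2*5) - 1*(-368) = 1/(1 + 10) + 368 = 1/11 + 368 = 4049/11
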